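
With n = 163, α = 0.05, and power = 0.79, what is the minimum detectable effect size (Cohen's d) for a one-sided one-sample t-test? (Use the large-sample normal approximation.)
d ≈ 0.19

Minimum detectable effect (one-sample t-test, normal approximation):
d = (z_α + z_β) / √n
d = (1.645 + 0.806) / √163
d = 2.451 / 12.767
d ≈ 0.19

By Cohen's convention (0.2 small / 0.5 medium / 0.8 large): very small effect.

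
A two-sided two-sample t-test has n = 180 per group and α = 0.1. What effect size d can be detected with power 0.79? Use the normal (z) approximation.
d ≈ 0.26

Minimum detectable effect (two-sample t-test, normal approximation):
d = (z_{α/2} + z_β) / √(n/2)
d = (1.645 + 0.806) / √(180/2)
d = 2.451 / 9.487
d ≈ 0.26

By Cohen's convention (0.2 small / 0.5 medium / 0.8 large): small effect.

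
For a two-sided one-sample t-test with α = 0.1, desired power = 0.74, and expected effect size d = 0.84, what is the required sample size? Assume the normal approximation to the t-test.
n = 8

Sample size formula (one-sample t-test, normal approximation):
n = ((z_{α/2} + z_β) / d)²

z_{α/2} = 1.645 (for α = 0.1, two-sided)
z_β = 0.643 (for power = 0.74)
d = 0.84

n = ((1.645 + 0.643) / 0.84)²
n = (2.724)²
n ≈ 7.42
Round up to the next whole number: n = 8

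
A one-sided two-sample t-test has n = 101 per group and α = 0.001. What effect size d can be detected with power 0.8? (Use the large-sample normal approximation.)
d ≈ 0.55

Minimum detectable effect (two-sample t-test, normal approximation):
d = (z_α + z_β) / √(n/2)
d = (3.090 + 0.842) / √(101/2)
d = 3.932 / 7.106
d ≈ 0.55

By Cohen's convention (0.2 small / 0.5 medium / 0.8 large): medium effect.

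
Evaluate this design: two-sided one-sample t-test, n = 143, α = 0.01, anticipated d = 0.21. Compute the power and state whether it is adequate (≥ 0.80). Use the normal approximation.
Power ≈ 0.47; the study is underpowered (power < 0.80)

Power calculation (one-sample t-test, normal approximation):
z_β = d · √n - z_{α/2}
z_β = 0.21 · √143 - 2.576
z_β = 0.21 · 11.958 - 2.576
z_β = -0.065

Power = Φ(z_β) = Φ(-0.065) ≈ 0.474

Effect size d = 0.21 is small by Cohen's convention (0.2/0.5/0.8).

Threshold: power ≥ 0.80 is conventionally adequate.
Power ≈ 0.47 → the study is underpowered (power < 0.80).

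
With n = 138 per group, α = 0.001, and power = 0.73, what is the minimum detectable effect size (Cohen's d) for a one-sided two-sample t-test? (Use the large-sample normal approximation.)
d ≈ 0.45

Minimum detectable effect (two-sample t-test, normal approximation):
d = (z_α + z_β) / √(n/2)
d = (3.090 + 0.613) / √(138/2)
d = 3.703 / 8.307
d ≈ 0.45

By Cohen's convention (0.2 small / 0.5 medium / 0.8 large): small effect.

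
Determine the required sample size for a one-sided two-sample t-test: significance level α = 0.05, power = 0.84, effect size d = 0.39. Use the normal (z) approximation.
n = 92 per group

Sample size formula (two-sample t-test, normal approximation):
n = 2 · ((z_α + z_β) / d)²

z_α = 1.645 (for α = 0.05, one-sided)
z_β = 0.994 (for power = 0.84)
d = 0.39

n = 2 · ((1.645 + 0.994) / 0.39)²
n = 2 · (6.767)²
n ≈ 91.58
Round up to the next whole number: n = 92 per group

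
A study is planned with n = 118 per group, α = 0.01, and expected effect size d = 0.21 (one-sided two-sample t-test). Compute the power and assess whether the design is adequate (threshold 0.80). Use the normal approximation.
Power ≈ 0.24; the study is underpowered (power < 0.80)

Power calculation (two-sample t-test, normal approximation):
z_β = d · √(n/2) - z_α
z_β = 0.21 · √(118/2) - 2.326
z_β = 0.21 · 7.681 - 2.326
z_β = -0.713

Power = Φ(z_β) = Φ(-0.713) ≈ 0.238

Effect size d = 0.21 is small by Cohen's convention (0.2/0.5/0.8).

Threshold: power ≥ 0.80 is conventionally adequate.
Power ≈ 0.24 → the study is underpowered (power < 0.80).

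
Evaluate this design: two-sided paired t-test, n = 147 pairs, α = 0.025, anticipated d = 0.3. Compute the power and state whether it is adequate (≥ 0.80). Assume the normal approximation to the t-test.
Power ≈ 0.92; the study is adequately powered (power ≥ 0.80)

Power calculation (paired t-test, normal approximation):
z_β = d · √n - z_{α/2}
z_β = 0.3 · √147 - 2.241
z_β = 0.3 · 12.124 - 2.241
z_β = 1.396

Power = Φ(z_β) = Φ(1.396) ≈ 0.919

Effect size d = 0.3 is small by Cohen's convention (0.2/0.5/0.8).

Threshold: power ≥ 0.80 is conventionally adequate.
Power ≈ 0.92 → the study is adequately powered (power ≥ 0.80).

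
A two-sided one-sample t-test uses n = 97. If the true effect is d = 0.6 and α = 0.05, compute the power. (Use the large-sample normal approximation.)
Power ≈ 1.00

Power calculation (one-sample t-test, normal approximation):
z_β = d · √n - z_{α/2}
z_β = 0.6 · √97 - 1.960
z_β = 0.6 · 9.849 - 1.960
z_β = 3.949

Power = Φ(z_β) = Φ(3.949) ≈ 1.000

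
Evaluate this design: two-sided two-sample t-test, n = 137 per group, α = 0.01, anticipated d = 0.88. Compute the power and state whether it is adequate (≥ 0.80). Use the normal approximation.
Power ≈ 1.00; the study is adequately powered (power ≥ 0.80)

Power calculation (two-sample t-test, normal approximation):
z_β = d · √(n/2) - z_{α/2}
z_β = 0.88 · √(137/2) - 2.576
z_β = 0.88 · 8.276 - 2.576
z_β = 4.707

Power = Φ(z_β) = Φ(4.707) ≈ 1.000

Effect size d = 0.88 is large by Cohen's convention (0.2/0.5/0.8).

Threshold: power ≥ 0.80 is conventionally adequate.
Power ≈ 1.00 → the study is adequately powered (power ≥ 0.80).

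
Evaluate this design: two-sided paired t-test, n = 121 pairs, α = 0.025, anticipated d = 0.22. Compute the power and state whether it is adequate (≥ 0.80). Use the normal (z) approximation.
Power ≈ 0.57; the study is underpowered (power < 0.80)

Power calculation (paired t-test, normal approximation):
z_β = d · √n - z_{α/2}
z_β = 0.22 · √121 - 2.241
z_β = 0.22 · 11.000 - 2.241
z_β = 0.179

Power = Φ(z_β) = Φ(0.179) ≈ 0.571

Effect size d = 0.22 is small by Cohen's convention (0.2/0.5/0.8).

Threshold: power ≥ 0.80 is conventionally adequate.
Power ≈ 0.57 → the study is underpowered (power < 0.80).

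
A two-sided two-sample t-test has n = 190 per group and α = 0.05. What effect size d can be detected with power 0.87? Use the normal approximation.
d ≈ 0.32

Minimum detectable effect (two-sample t-test, normal approximation):
d = (z_{α/2} + z_β) / √(n/2)
d = (1.960 + 1.126) / √(190/2)
d = 3.086 / 9.747
d ≈ 0.32

By Cohen's convention (0.2 small / 0.5 medium / 0.8 large): small effect.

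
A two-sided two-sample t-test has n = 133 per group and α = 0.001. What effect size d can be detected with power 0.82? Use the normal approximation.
d ≈ 0.52

Minimum detectable effect (two-sample t-test, normal approximation):
d = (z_{α/2} + z_β) / √(n/2)
d = (3.291 + 0.915) / √(133/2)
d = 4.206 / 8.155
d ≈ 0.52

By Cohen's convention (0.2 small / 0.5 medium / 0.8 large): medium effect.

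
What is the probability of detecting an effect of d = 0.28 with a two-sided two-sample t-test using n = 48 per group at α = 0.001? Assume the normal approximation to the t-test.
Power ≈ 0.03

Power calculation (two-sample t-test, normal approximation):
z_β = d · √(n/2) - z_{α/2}
z_β = 0.28 · √(48/2) - 3.291
z_β = 0.28 · 4.899 - 3.291
z_β = -1.919

Power = Φ(z_β) = Φ(-1.919) ≈ 0.028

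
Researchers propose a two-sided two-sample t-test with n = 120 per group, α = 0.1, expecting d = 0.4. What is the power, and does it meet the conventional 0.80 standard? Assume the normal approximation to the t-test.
Power ≈ 0.93; the study is adequately powered (power ≥ 0.80)

Power calculation (two-sample t-test, normal approximation):
z_β = d · √(n/2) - z_{α/2}
z_β = 0.4 · √(120/2) - 1.645
z_β = 0.4 · 7.746 - 1.645
z_β = 1.454

Power = Φ(z_β) = Φ(1.454) ≈ 0.927

Effect size d = 0.4 is small by Cohen's convention (0.2/0.5/0.8).

Threshold: power ≥ 0.80 is conventionally adequate.
Power ≈ 0.93 → the study is adequately powered (power ≥ 0.80).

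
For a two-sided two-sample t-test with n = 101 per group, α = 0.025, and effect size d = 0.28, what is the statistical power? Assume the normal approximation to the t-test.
Power ≈ 0.40

Power calculation (two-sample t-test, normal approximation):
z_β = d · √(n/2) - z_{α/2}
z_β = 0.28 · √(101/2) - 2.241
z_β = 0.28 · 7.106 - 2.241
z_β = -0.252

Power = Φ(z_β) = Φ(-0.252) ≈ 0.401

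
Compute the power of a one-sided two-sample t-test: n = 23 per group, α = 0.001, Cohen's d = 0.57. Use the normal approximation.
Power ≈ 0.12

Power calculation (two-sample t-test, normal approximation):
z_β = d · √(n/2) - z_α
z_β = 0.57 · √(23/2) - 3.090
z_β = 0.57 · 3.391 - 3.090
z_β = -1.157

Power = Φ(z_β) = Φ(-1.157) ≈ 0.124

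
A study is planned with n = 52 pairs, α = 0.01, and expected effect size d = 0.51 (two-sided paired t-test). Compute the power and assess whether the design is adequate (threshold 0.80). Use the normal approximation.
Power ≈ 0.86; the study is adequately powered (power ≥ 0.80)

Power calculation (paired t-test, normal approximation):
z_β = d · √n - z_{α/2}
z_β = 0.51 · √52 - 2.576
z_β = 0.51 · 7.211 - 2.576
z_β = 1.102

Power = Φ(z_β) = Φ(1.102) ≈ 0.865

Effect size d = 0.51 is medium by Cohen's convention (0.2/0.5/0.8).

Threshold: power ≥ 0.80 is conventionally adequate.
Power ≈ 0.86 → the study is adequately powered (power ≥ 0.80).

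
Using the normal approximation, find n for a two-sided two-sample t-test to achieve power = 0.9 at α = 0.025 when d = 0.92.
n = 30 per group

Sample size formula (two-sample t-test, normal approximation):
n = 2 · ((z_{α/2} + z_β) / d)²

z_{α/2} = 2.241 (for α = 0.025, two-sided)
z_β = 1.282 (for power = 0.9)
d = 0.92

n = 2 · ((2.241 + 1.282) / 0.92)²
n = 2 · (3.829)²
n ≈ 29.32
Round up to the next whole number: n = 30 per group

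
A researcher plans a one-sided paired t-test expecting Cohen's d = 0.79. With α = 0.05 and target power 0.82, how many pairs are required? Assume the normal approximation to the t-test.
n = 11 pairs

Sample size formula (paired t-test, normal approximation):
n = ((z_α + z_β) / d)²

z_α = 1.645 (for α = 0.05, one-sided)
z_β = 0.915 (for power = 0.82)
d = 0.79

n = ((1.645 + 0.915) / 0.79)²
n = (3.241)²
n ≈ 10.50
Round up to the next whole number: n = 11 pairs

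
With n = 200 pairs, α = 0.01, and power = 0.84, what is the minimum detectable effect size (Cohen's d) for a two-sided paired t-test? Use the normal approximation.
d ≈ 0.25

Minimum detectable effect (paired t-test, normal approximation):
d = (z_{α/2} + z_β) / √n
d = (2.576 + 0.994) / √200
d = 3.570 / 14.142
d ≈ 0.25

By Cohen's convention (0.2 small / 0.5 medium / 0.8 large): small effect.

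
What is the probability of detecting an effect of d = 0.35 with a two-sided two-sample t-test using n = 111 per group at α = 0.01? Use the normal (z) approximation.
Power ≈ 0.51

Power calculation (two-sample t-test, normal approximation):
z_β = d · √(n/2) - z_{α/2}
z_β = 0.35 · √(111/2) - 2.576
z_β = 0.35 · 7.450 - 2.576
z_β = 0.032

Power = Φ(z_β) = Φ(0.032) ≈ 0.513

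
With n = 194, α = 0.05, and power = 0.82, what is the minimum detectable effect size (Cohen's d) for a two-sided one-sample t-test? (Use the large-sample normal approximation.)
d ≈ 0.21

Minimum detectable effect (one-sample t-test, normal approximation):
d = (z_{α/2} + z_β) / √n
d = (1.960 + 0.915) / √194
d = 2.875 / 13.928
d ≈ 0.21

By Cohen's convention (0.2 small / 0.5 medium / 0.8 large): small effect.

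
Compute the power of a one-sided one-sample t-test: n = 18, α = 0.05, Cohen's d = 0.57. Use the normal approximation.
Power ≈ 0.78

Power calculation (one-sample t-test, normal approximation):
z_β = d · √n - z_α
z_β = 0.57 · √18 - 1.645
z_β = 0.57 · 4.243 - 1.645
z_β = 0.773

Power = Φ(z_β) = Φ(0.773) ≈ 0.780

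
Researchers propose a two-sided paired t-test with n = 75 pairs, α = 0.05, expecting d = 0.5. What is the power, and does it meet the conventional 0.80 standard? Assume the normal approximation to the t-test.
Power ≈ 0.99; the study is adequately powered (power ≥ 0.80)

Power calculation (paired t-test, normal approximation):
z_β = d · √n - z_{α/2}
z_β = 0.5 · √75 - 1.960
z_β = 0.5 · 8.660 - 1.960
z_β = 2.370

Power = Φ(z_β) = Φ(2.370) ≈ 0.991

Effect size d = 0.5 is medium by Cohen's convention (0.2/0.5/0.8).

Threshold: power ≥ 0.80 is conventionally adequate.
Power ≈ 0.99 → the study is adequately powered (power ≥ 0.80).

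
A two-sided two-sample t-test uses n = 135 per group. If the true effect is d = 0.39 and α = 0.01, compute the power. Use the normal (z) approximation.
Power ≈ 0.74

Power calculation (two-sample t-test, normal approximation):
z_β = d · √(n/2) - z_{α/2}
z_β = 0.39 · √(135/2) - 2.576
z_β = 0.39 · 8.216 - 2.576
z_β = 0.628

Power = Φ(z_β) = Φ(0.628) ≈ 0.735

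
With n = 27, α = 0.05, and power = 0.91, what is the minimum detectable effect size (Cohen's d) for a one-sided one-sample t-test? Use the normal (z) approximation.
d ≈ 0.57

Minimum detectable effect (one-sample t-test, normal approximation):
d = (z_α + z_β) / √n
d = (1.645 + 1.341) / √27
d = 2.986 / 5.196
d ≈ 0.57

By Cohen's convention (0.2 small / 0.5 medium / 0.8 large): medium effect.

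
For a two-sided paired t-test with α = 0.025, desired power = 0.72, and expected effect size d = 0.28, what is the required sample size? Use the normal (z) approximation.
n = 102 pairs

Sample size formula (paired t-test, normal approximation):
n = ((z_{α/2} + z_β) / d)²

z_{α/2} = 2.241 (for α = 0.025, two-sided)
z_β = 0.583 (for power = 0.72)
d = 0.28

n = ((2.241 + 0.583) / 0.28)²
n = (10.086)²
n ≈ 101.73
Round up to the next whole number: n = 102 pairs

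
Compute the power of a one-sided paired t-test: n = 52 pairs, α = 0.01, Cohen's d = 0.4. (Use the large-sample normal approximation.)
Power ≈ 0.71

Power calculation (paired t-test, normal approximation):
z_β = d · √n - z_α
z_β = 0.4 · √52 - 2.326
z_β = 0.4 · 7.211 - 2.326
z_β = 0.558

Power = Φ(z_β) = Φ(0.558) ≈ 0.712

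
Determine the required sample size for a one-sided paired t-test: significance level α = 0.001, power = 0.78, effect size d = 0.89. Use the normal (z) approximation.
n = 19 pairs

Sample size formula (paired t-test, normal approximation):
n = ((z_α + z_β) / d)²

z_α = 3.090 (for α = 0.001, one-sided)
z_β = 0.772 (for power = 0.78)
d = 0.89

n = ((3.090 + 0.772) / 0.89)²
n = (4.339)²
n ≈ 18.83
Round up to the next whole number: n = 19 pairs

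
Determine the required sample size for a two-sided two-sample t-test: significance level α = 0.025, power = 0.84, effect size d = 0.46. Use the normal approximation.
n = 99 per group

Sample size formula (two-sample t-test, normal approximation):
n = 2 · ((z_{α/2} + z_β) / d)²

z_{α/2} = 2.241 (for α = 0.025, two-sided)
z_β = 0.994 (for power = 0.84)
d = 0.46

n = 2 · ((2.241 + 0.994) / 0.46)²
n = 2 · (7.033)²
n ≈ 98.93
Round up to the next whole number: n = 99 per group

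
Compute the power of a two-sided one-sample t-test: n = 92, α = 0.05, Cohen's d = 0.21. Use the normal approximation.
Power ≈ 0.52

Power calculation (one-sample t-test, normal approximation):
z_β = d · √n - z_{α/2}
z_β = 0.21 · √92 - 1.960
z_β = 0.21 · 9.592 - 1.960
z_β = 0.054

Power = Φ(z_β) = Φ(0.054) ≈ 0.522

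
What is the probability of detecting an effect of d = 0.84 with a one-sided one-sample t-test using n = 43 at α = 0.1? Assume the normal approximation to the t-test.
Power ≈ 1.00

Power calculation (one-sample t-test, normal approximation):
z_β = d · √n - z_α
z_β = 0.84 · √43 - 1.282
z_β = 0.84 · 6.557 - 1.282
z_β = 4.227

Power = Φ(z_β) = Φ(4.227) ≈ 1.000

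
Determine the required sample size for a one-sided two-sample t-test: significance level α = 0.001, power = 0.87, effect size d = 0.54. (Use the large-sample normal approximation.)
n = 122 per group

Sample size formula (two-sample t-test, normal approximation):
n = 2 · ((z_α + z_β) / d)²

z_α = 3.090 (for α = 0.001, one-sided)
z_β = 1.126 (for power = 0.87)
d = 0.54

n = 2 · ((3.090 + 1.126) / 0.54)²
n = 2 · (7.807)²
n ≈ 121.90
Round up to the next whole number: n = 122 per group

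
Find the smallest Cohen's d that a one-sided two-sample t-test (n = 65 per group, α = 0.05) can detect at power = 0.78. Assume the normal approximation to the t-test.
d ≈ 0.42

Minimum detectable effect (two-sample t-test, normal approximation):
d = (z_α + z_β) / √(n/2)
d = (1.645 + 0.772) / √(65/2)
d = 2.417 / 5.701
d ≈ 0.42

By Cohen's convention (0.2 small / 0.5 medium / 0.8 large): small effect.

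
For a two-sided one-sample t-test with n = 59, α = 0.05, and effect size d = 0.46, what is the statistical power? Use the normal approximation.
Power ≈ 0.94

Power calculation (one-sample t-test, normal approximation):
z_β = d · √n - z_{α/2}
z_β = 0.46 · √59 - 1.960
z_β = 0.46 · 7.681 - 1.960
z_β = 1.573

Power = Φ(z_β) = Φ(1.573) ≈ 0.942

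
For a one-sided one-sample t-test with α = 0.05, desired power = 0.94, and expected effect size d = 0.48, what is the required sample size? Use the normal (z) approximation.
n = 45

Sample size formula (one-sample t-test, normal approximation):
n = ((z_α + z_β) / d)²

z_α = 1.645 (for α = 0.05, one-sided)
z_β = 1.555 (for power = 0.94)
d = 0.48

n = ((1.645 + 1.555) / 0.48)²
n = (6.667)²
n ≈ 44.45
Round up to the next whole number: n = 45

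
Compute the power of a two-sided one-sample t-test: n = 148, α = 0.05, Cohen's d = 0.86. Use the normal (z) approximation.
Power ≈ 1.00

Power calculation (one-sample t-test, normal approximation):
z_β = d · √n - z_{α/2}
z_β = 0.86 · √148 - 1.960
z_β = 0.86 · 12.166 - 1.960
z_β = 8.502

Power = Φ(z_β) = Φ(8.502) ≈ 1.000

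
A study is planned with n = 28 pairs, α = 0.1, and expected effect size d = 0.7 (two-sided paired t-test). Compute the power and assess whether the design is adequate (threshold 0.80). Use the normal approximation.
Power ≈ 0.98; the study is adequately powered (power ≥ 0.80)

Power calculation (paired t-test, normal approximation):
z_β = d · √n - z_{α/2}
z_β = 0.7 · √28 - 1.645
z_β = 0.7 · 5.292 - 1.645
z_β = 2.059

Power = Φ(z_β) = Φ(2.059) ≈ 0.980

Effect size d = 0.7 is medium by Cohen's convention (0.2/0.5/0.8).

Threshold: power ≥ 0.80 is conventionally adequate.
Power ≈ 0.98 → the study is adequately powered (power ≥ 0.80).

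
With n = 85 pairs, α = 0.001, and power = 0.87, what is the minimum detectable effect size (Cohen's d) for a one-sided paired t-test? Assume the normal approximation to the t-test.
d ≈ 0.46

Minimum detectable effect (paired t-test, normal approximation):
d = (z_α + z_β) / √n
d = (3.090 + 1.126) / √85
d = 4.217 / 9.220
d ≈ 0.46

By Cohen's convention (0.2 small / 0.5 medium / 0.8 large): small effect.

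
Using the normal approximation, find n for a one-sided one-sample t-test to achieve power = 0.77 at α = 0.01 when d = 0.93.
n = 11

Sample size formula (one-sample t-test, normal approximation):
n = ((z_α + z_β) / d)²

z_α = 2.326 (for α = 0.01, one-sided)
z_β = 0.739 (for power = 0.77)
d = 0.93

n = ((2.326 + 0.739) / 0.93)²
n = (3.296)²
n ≈ 10.86
Round up to the next whole number: n = 11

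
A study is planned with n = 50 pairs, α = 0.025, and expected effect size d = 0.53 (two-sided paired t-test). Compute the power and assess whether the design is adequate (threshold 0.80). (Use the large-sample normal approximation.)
Power ≈ 0.93; the study is adequately powered (power ≥ 0.80)

Power calculation (paired t-test, normal approximation):
z_β = d · √n - z_{α/2}
z_β = 0.53 · √50 - 2.241
z_β = 0.53 · 7.071 - 2.241
z_β = 1.506

Power = Φ(z_β) = Φ(1.506) ≈ 0.934

Effect size d = 0.53 is medium by Cohen's convention (0.2/0.5/0.8).

Threshold: power ≥ 0.80 is conventionally adequate.
Power ≈ 0.93 → the study is adequately powered (power ≥ 0.80).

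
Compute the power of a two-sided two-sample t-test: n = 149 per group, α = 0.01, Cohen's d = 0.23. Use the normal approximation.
Power ≈ 0.28

Power calculation (two-sample t-test, normal approximation):
z_β = d · √(n/2) - z_{α/2}
z_β = 0.23 · √(149/2) - 2.576
z_β = 0.23 · 8.631 - 2.576
z_β = -0.591

Power = Φ(z_β) = Φ(-0.591) ≈ 0.277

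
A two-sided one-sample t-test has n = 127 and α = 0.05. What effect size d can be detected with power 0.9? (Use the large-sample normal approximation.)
d ≈ 0.29

Minimum detectable effect (one-sample t-test, normal approximation):
d = (z_{α/2} + z_β) / √n
d = (1.960 + 1.282) / √127
d = 3.242 / 11.269
d ≈ 0.29

By Cohen's convention (0.2 small / 0.5 medium / 0.8 large): small effect.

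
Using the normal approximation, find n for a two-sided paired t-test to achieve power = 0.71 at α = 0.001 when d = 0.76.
n = 26 pairs

Sample size formula (paired t-test, normal approximation):
n = ((z_{α/2} + z_β) / d)²

z_{α/2} = 3.291 (for α = 0.001, two-sided)
z_β = 0.553 (for power = 0.71)
d = 0.76

n = ((3.291 + 0.553) / 0.76)²
n = (5.058)²
n ≈ 25.58
Round up to the next whole number: n = 26 pairs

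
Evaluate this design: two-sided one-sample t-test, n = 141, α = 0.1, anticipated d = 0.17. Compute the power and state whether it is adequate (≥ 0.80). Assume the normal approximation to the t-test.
Power ≈ 0.65; the study is underpowered (power < 0.80)

Power calculation (one-sample t-test, normal approximation):
z_β = d · √n - z_{α/2}
z_β = 0.17 · √141 - 1.645
z_β = 0.17 · 11.874 - 1.645
z_β = 0.374

Power = Φ(z_β) = Φ(0.374) ≈ 0.646

Effect size d = 0.17 is very small by Cohen's convention (0.2/0.5/0.8).

Threshold: power ≥ 0.80 is conventionally adequate.
Power ≈ 0.65 → the study is underpowered (power < 0.80).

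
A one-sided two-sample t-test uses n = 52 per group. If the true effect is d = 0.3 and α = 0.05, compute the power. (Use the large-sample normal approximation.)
Power ≈ 0.45

Power calculation (two-sample t-test, normal approximation):
z_β = d · √(n/2) - z_α
z_β = 0.3 · √(52/2) - 1.645
z_β = 0.3 · 5.099 - 1.645
z_β = -0.115

Power = Φ(z_β) = Φ(-0.115) ≈ 0.454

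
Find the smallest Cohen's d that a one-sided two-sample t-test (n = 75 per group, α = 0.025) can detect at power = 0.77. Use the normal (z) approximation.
d ≈ 0.44

Minimum detectable effect (two-sample t-test, normal approximation):
d = (z_α + z_β) / √(n/2)
d = (1.960 + 0.739) / √(75/2)
d = 2.699 / 6.124
d ≈ 0.44

By Cohen's convention (0.2 small / 0.5 medium / 0.8 large): small effect.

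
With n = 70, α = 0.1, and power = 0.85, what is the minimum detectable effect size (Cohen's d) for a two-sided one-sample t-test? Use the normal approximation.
d ≈ 0.32

Minimum detectable effect (one-sample t-test, normal approximation):
d = (z_{α/2} + z_β) / √n
d = (1.645 + 1.036) / √70
d = 2.681 / 8.367
d ≈ 0.32

By Cohen's convention (0.2 small / 0.5 medium / 0.8 large): small effect.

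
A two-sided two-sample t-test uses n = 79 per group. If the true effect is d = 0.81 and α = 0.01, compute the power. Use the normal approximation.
Power ≈ 0.99

Power calculation (two-sample t-test, normal approximation):
z_β = d · √(n/2) - z_{α/2}
z_β = 0.81 · √(79/2) - 2.576
z_β = 0.81 · 6.285 - 2.576
z_β = 2.515

Power = Φ(z_β) = Φ(2.515) ≈ 0.994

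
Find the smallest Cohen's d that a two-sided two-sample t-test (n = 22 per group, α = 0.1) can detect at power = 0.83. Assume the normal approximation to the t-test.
d ≈ 0.78

Minimum detectable effect (two-sample t-test, normal approximation):
d = (z_{α/2} + z_β) / √(n/2)
d = (1.645 + 0.954) / √(22/2)
d = 2.599 / 3.317
d ≈ 0.78

By Cohen's convention (0.2 small / 0.5 medium / 0.8 large): medium effect.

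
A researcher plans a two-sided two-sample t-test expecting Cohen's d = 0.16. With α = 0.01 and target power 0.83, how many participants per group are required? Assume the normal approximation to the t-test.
n = 974 per group

Sample size formula (two-sample t-test, normal approximation):
n = 2 · ((z_{α/2} + z_β) / d)²

z_{α/2} = 2.576 (for α = 0.01, two-sided)
z_β = 0.954 (for power = 0.83)
d = 0.16

n = 2 · ((2.576 + 0.954) / 0.16)²
n = 2 · (22.063)²
n ≈ 973.55
Round up to the next whole number: n = 974 per group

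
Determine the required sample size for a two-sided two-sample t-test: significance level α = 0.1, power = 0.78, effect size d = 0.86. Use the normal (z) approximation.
n = 16 per group

Sample size formula (two-sample t-test, normal approximation):
n = 2 · ((z_{α/2} + z_β) / d)²

z_{α/2} = 1.645 (for α = 0.1, two-sided)
z_β = 0.772 (for power = 0.78)
d = 0.86

n = 2 · ((1.645 + 0.772) / 0.86)²
n = 2 · (2.810)²
n ≈ 15.79
Round up to the next whole number: n = 16 per group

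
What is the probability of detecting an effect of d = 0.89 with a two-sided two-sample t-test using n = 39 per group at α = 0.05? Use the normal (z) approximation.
Power ≈ 0.98

Power calculation (two-sample t-test, normal approximation):
z_β = d · √(n/2) - z_{α/2}
z_β = 0.89 · √(39/2) - 1.960
z_β = 0.89 · 4.416 - 1.960
z_β = 1.970

Power = Φ(z_β) = Φ(1.970) ≈ 0.976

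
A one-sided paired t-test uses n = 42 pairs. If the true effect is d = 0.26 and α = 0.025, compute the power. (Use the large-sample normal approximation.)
Power ≈ 0.39

Power calculation (paired t-test, normal approximation):
z_β = d · √n - z_α
z_β = 0.26 · √42 - 1.960
z_β = 0.26 · 6.481 - 1.960
z_β = -0.275

Power = Φ(z_β) = Φ(-0.275) ≈ 0.392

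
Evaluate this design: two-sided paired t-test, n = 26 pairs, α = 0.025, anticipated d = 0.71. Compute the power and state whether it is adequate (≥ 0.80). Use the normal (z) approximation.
Power ≈ 0.92; the study is adequately powered (power ≥ 0.80)

Power calculation (paired t-test, normal approximation):
z_β = d · √n - z_{α/2}
z_β = 0.71 · √26 - 2.241
z_β = 0.71 · 5.099 - 2.241
z_β = 1.379

Power = Φ(z_β) = Φ(1.379) ≈ 0.916

Effect size d = 0.71 is medium by Cohen's convention (0.2/0.5/0.8).

Threshold: power ≥ 0.80 is conventionally adequate.
Power ≈ 0.92 → the study is adequately powered (power ≥ 0.80).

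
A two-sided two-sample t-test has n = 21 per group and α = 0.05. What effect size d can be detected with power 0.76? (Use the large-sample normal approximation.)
d ≈ 0.82

Minimum detectable effect (two-sample t-test, normal approximation):
d = (z_{α/2} + z_β) / √(n/2)
d = (1.960 + 0.706) / √(21/2)
d = 2.666 / 3.240
d ≈ 0.82

By Cohen's convention (0.2 small / 0.5 medium / 0.8 large): large effect.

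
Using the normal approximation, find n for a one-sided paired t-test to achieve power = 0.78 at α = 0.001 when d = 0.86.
n = 21 pairs

Sample size formula (paired t-test, normal approximation):
n = ((z_α + z_β) / d)²

z_α = 3.090 (for α = 0.001, one-sided)
z_β = 0.772 (for power = 0.78)
d = 0.86

n = ((3.090 + 0.772) / 0.86)²
n = (4.491)²
n ≈ 20.17
Round up to the next whole number: n = 21 pairs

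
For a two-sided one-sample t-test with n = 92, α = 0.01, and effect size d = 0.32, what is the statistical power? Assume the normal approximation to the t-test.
Power ≈ 0.69

Power calculation (one-sample t-test, normal approximation):
z_β = d · √n - z_{α/2}
z_β = 0.32 · √92 - 2.576
z_β = 0.32 · 9.592 - 2.576
z_β = 0.494

Power = Φ(z_β) = Φ(0.494) ≈ 0.689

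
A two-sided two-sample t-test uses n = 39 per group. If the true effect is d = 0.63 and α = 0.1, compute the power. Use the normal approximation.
Power ≈ 0.87

Power calculation (two-sample t-test, normal approximation):
z_β = d · √(n/2) - z_{α/2}
z_β = 0.63 · √(39/2) - 1.645
z_β = 0.63 · 4.416 - 1.645
z_β = 1.137

Power = Φ(z_β) = Φ(1.137) ≈ 0.872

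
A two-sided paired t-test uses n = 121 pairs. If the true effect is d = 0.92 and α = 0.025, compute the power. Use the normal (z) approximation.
Power ≈ 1.00

Power calculation (paired t-test, normal approximation):
z_β = d · √n - z_{α/2}
z_β = 0.92 · √121 - 2.241
z_β = 0.92 · 11.000 - 2.241
z_β = 7.879

Power = Φ(z_β) = Φ(7.879) ≈ 1.000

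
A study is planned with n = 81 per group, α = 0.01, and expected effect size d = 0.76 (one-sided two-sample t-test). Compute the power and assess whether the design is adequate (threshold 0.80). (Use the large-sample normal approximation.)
Power ≈ 0.99; the study is adequately powered (power ≥ 0.80)

Power calculation (two-sample t-test, normal approximation):
z_β = d · √(n/2) - z_α
z_β = 0.76 · √(81/2) - 2.326
z_β = 0.76 · 6.364 - 2.326
z_β = 2.510

Power = Φ(z_β) = Φ(2.510) ≈ 0.994

Effect size d = 0.76 is medium by Cohen's convention (0.2/0.5/0.8).

Threshold: power ≥ 0.80 is conventionally adequate.
Power ≈ 0.99 → the study is adequately powered (power ≥ 0.80).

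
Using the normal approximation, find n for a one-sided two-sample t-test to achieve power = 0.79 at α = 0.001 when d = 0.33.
n = 279 per group

Sample size formula (two-sample t-test, normal approximation):
n = 2 · ((z_α + z_β) / d)²

z_α = 3.090 (for α = 0.001, one-sided)
z_β = 0.806 (for power = 0.79)
d = 0.33

n = 2 · ((3.090 + 0.806) / 0.33)²
n = 2 · (11.806)²
n ≈ 278.76
Round up to the next whole number: n = 279 per group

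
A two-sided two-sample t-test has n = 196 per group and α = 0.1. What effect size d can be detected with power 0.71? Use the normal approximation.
d ≈ 0.22

Minimum detectable effect (two-sample t-test, normal approximation):
d = (z_{α/2} + z_β) / √(n/2)
d = (1.645 + 0.553) / √(196/2)
d = 2.198 / 9.899
d ≈ 0.22

By Cohen's convention (0.2 small / 0.5 medium / 0.8 large): small effect.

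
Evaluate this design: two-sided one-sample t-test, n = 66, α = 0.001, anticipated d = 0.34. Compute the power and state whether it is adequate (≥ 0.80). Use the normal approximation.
Power ≈ 0.30; the study is underpowered (power < 0.80)

Power calculation (one-sample t-test, normal approximation):
z_β = d · √n - z_{α/2}
z_β = 0.34 · √66 - 3.291
z_β = 0.34 · 8.124 - 3.291
z_β = -0.528

Power = Φ(z_β) = Φ(-0.528) ≈ 0.299

Effect size d = 0.34 is small by Cohen's convention (0.2/0.5/0.8).

Threshold: power ≥ 0.80 is conventionally adequate.
Power ≈ 0.30 → the study is underpowered (power < 0.80).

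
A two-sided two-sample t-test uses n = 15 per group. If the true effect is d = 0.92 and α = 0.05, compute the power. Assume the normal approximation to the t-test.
Power ≈ 0.71

Power calculation (two-sample t-test, normal approximation):
z_β = d · √(n/2) - z_{α/2}
z_β = 0.92 · √(15/2) - 1.960
z_β = 0.92 · 2.739 - 1.960
z_β = 0.560

Power = Φ(z_β) = Φ(0.560) ≈ 0.712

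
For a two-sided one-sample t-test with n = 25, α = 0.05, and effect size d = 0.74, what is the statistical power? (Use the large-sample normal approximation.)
Power ≈ 0.96

Power calculation (one-sample t-test, normal approximation):
z_β = d · √n - z_{α/2}
z_β = 0.74 · √25 - 1.960
z_β = 0.74 · 5.000 - 1.960
z_β = 1.740

Power = Φ(z_β) = Φ(1.740) ≈ 0.959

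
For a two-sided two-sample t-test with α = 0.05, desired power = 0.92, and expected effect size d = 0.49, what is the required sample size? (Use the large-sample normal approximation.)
n = 95 per group

Sample size formula (two-sample t-test, normal approximation):
n = 2 · ((z_{α/2} + z_β) / d)²

z_{α/2} = 1.960 (for α = 0.05, two-sided)
z_β = 1.405 (for power = 0.92)
d = 0.49

n = 2 · ((1.960 + 1.405) / 0.49)²
n = 2 · (6.867)²
n ≈ 94.31
Round up to the next whole number: n = 95 per group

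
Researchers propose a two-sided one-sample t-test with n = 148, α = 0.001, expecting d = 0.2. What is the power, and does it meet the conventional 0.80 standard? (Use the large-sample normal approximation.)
Power ≈ 0.20; the study is underpowered (power < 0.80)

Power calculation (one-sample t-test, normal approximation):
z_β = d · √n - z_{α/2}
z_β = 0.2 · √148 - 3.291
z_β = 0.2 · 12.166 - 3.291
z_β = -0.857

Power = Φ(z_β) = Φ(-0.857) ≈ 0.196

Effect size d = 0.2 is small by Cohen's convention (0.2/0.5/0.8).

Threshold: power ≥ 0.80 is conventionally adequate.
Power ≈ 0.20 → the study is underpowered (power < 0.80).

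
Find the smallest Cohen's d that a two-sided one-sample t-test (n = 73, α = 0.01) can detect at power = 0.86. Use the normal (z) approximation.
d ≈ 0.43

Minimum detectable effect (one-sample t-test, normal approximation):
d = (z_{α/2} + z_β) / √n
d = (2.576 + 1.080) / √73
d = 3.656 / 8.544
d ≈ 0.43

By Cohen's convention (0.2 small / 0.5 medium / 0.8 large): small effect.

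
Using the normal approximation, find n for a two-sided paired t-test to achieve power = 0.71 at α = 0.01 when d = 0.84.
n = 14 pairs

Sample size formula (paired t-test, normal approximation):
n = ((z_{α/2} + z_β) / d)²

z_{α/2} = 2.576 (for α = 0.01, two-sided)
z_β = 0.553 (for power = 0.71)
d = 0.84

n = ((2.576 + 0.553) / 0.84)²
n = (3.725)²
n ≈ 13.88
Round up to the next whole number: n = 14 pairs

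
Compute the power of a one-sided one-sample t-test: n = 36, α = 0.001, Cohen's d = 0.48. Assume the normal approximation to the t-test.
Power ≈ 0.42

Power calculation (one-sample t-test, normal approximation):
z_β = d · √n - z_α
z_β = 0.48 · √36 - 3.090
z_β = 0.48 · 6.000 - 3.090
z_β = -0.210

Power = Φ(z_β) = Φ(-0.210) ≈ 0.417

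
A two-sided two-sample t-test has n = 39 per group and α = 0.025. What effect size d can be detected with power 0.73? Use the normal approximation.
d ≈ 0.65

Minimum detectable effect (two-sample t-test, normal approximation):
d = (z_{α/2} + z_β) / √(n/2)
d = (2.241 + 0.613) / √(39/2)
d = 2.854 / 4.416
d ≈ 0.65

By Cohen's convention (0.2 small / 0.5 medium / 0.8 large): medium effect.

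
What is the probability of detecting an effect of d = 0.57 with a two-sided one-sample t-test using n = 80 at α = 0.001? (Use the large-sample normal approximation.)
Power ≈ 0.96

Power calculation (one-sample t-test, normal approximation):
z_β = d · √n - z_{α/2}
z_β = 0.57 · √80 - 3.291
z_β = 0.57 · 8.944 - 3.291
z_β = 1.808

Power = Φ(z_β) = Φ(1.808) ≈ 0.965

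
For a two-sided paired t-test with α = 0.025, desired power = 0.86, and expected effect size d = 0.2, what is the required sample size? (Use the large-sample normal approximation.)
n = 276 pairs

Sample size formula (paired t-test, normal approximation):
n = ((z_{α/2} + z_β) / d)²

z_{α/2} = 2.241 (for α = 0.025, two-sided)
z_β = 1.080 (for power = 0.86)
d = 0.2

n = ((2.241 + 1.080) / 0.2)²
n = (16.605)²
n ≈ 275.73
Round up to the next whole number: n = 276 pairs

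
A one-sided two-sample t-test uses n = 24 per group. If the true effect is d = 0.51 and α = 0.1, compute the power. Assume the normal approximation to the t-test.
Power ≈ 0.69

Power calculation (two-sample t-test, normal approximation):
z_β = d · √(n/2) - z_α
z_β = 0.51 · √(24/2) - 1.282
z_β = 0.51 · 3.464 - 1.282
z_β = 0.485

Power = Φ(z_β) = Φ(0.485) ≈ 0.686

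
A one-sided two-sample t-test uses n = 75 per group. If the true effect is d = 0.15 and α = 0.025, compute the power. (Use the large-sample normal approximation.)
Power ≈ 0.15

Power calculation (two-sample t-test, normal approximation):
z_β = d · √(n/2) - z_α
z_β = 0.15 · √(75/2) - 1.960
z_β = 0.15 · 6.124 - 1.960
z_β = -1.041

Power = Φ(z_β) = Φ(-1.041) ≈ 0.149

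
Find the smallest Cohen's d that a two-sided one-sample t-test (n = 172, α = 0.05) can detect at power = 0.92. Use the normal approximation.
d ≈ 0.26

Minimum detectable effect (one-sample t-test, normal approximation):
d = (z_{α/2} + z_β) / √n
d = (1.960 + 1.405) / √172
d = 3.365 / 13.115
d ≈ 0.26

By Cohen's convention (0.2 small / 0.5 medium / 0.8 large): small effect.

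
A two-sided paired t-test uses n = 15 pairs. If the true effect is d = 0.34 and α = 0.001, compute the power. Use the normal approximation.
Power ≈ 0.02

Power calculation (paired t-test, normal approximation):
z_β = d · √n - z_{α/2}
z_β = 0.34 · √15 - 3.291
z_β = 0.34 · 3.873 - 3.291
z_β = -1.974

Power = Φ(z_β) = Φ(-1.974) ≈ 0.024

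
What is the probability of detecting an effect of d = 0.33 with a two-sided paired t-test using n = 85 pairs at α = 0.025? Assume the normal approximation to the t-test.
Power ≈ 0.79

Power calculation (paired t-test, normal approximation):
z_β = d · √n - z_{α/2}
z_β = 0.33 · √85 - 2.241
z_β = 0.33 · 9.220 - 2.241
z_β = 0.801

Power = Φ(z_β) = Φ(0.801) ≈ 0.788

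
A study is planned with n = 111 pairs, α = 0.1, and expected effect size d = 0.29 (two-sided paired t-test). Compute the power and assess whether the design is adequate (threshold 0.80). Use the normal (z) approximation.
Power ≈ 0.92; the study is adequately powered (power ≥ 0.80)

Power calculation (paired t-test, normal approximation):
z_β = d · √n - z_{α/2}
z_β = 0.29 · √111 - 1.645
z_β = 0.29 · 10.536 - 1.645
z_β = 1.410

Power = Φ(z_β) = Φ(1.410) ≈ 0.921

Effect size d = 0.29 is small by Cohen's convention (0.2/0.5/0.8).

Threshold: power ≥ 0.80 is conventionally adequate.
Power ≈ 0.92 → the study is adequately powered (power ≥ 0.80).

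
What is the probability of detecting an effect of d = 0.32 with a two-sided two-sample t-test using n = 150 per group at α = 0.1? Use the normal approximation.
Power ≈ 0.87

Power calculation (two-sample t-test, normal approximation):
z_β = d · √(n/2) - z_{α/2}
z_β = 0.32 · √(150/2) - 1.645
z_β = 0.32 · 8.660 - 1.645
z_β = 1.126

Power = Φ(z_β) = Φ(1.126) ≈ 0.870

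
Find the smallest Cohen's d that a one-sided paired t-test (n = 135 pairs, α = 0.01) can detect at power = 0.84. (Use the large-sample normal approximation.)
d ≈ 0.29

Minimum detectable effect (paired t-test, normal approximation):
d = (z_α + z_β) / √n
d = (2.326 + 0.994) / √135
d = 3.321 / 11.619
d ≈ 0.29

By Cohen's convention (0.2 small / 0.5 medium / 0.8 large): small effect.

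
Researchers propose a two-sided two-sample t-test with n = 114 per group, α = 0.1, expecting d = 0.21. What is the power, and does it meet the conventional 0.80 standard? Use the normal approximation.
Power ≈ 0.48; the study is underpowered (power < 0.80)

Power calculation (two-sample t-test, normal approximation):
z_β = d · √(n/2) - z_{α/2}
z_β = 0.21 · √(114/2) - 1.645
z_β = 0.21 · 7.550 - 1.645
z_β = -0.059

Power = Φ(z_β) = Φ(-0.059) ≈ 0.476

Effect size d = 0.21 is small by Cohen's convention (0.2/0.5/0.8).

Threshold: power ≥ 0.80 is conventionally adequate.
Power ≈ 0.48 → the study is underpowered (power < 0.80).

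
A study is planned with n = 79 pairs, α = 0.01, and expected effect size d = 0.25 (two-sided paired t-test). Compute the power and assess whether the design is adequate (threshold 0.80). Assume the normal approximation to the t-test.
Power ≈ 0.36; the study is underpowered (power < 0.80)

Power calculation (paired t-test, normal approximation):
z_β = d · √n - z_{α/2}
z_β = 0.25 · √79 - 2.576
z_β = 0.25 · 8.888 - 2.576
z_β = -0.354

Power = Φ(z_β) = Φ(-0.354) ≈ 0.362

Effect size d = 0.25 is small by Cohen's convention (0.2/0.5/0.8).

Threshold: power ≥ 0.80 is conventionally adequate.
Power ≈ 0.36 → the study is underpowered (power < 0.80).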